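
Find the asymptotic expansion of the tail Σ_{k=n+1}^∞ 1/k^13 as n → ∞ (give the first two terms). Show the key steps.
Σ_{k>n} 1/k^13 = 1/(12 · n^12) − 1/(2 · n^13) + O(1/n^14)

Compare to the integral: ∫_{n}^∞ x^(−13) dx = [−x^(−12)/12]_{n}^∞ = 1/((13−1)·n^12). The Euler-Maclaurin correction adds −f(n)/2 = −1/(2·n^13). Euler-Maclaurin then gives
  Σ_{k>n} 1/k^13 = ∫_{n}^∞ dx/x^13 − 1/(2·n^13) + O(1/n^14).
(Equivalently this is ζ(13) − Σ_{k≤n} 1/k^13.)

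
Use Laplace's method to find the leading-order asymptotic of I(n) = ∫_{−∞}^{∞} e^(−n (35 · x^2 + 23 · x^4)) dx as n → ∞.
I(n) ~ sqrt(π/(35n))

φ(x) = 35 · x^2 + 23 · x^4 has its unique global minimum at x* = 0 (since φ'(x) = 70x + 92x^3 = 0 only at x = 0 for real x with both coefficients positive, and φ → ∞ as |x| → ∞). At x* = 0, φ(0) = 0 and φ''(0) = 70. Laplace's method then gives
  I(n) ~ sqrt(2π / (n · φ''(0))) · e^(−n φ(0)) = sqrt(2π / (70n)) = sqrt(π/(35n)).
The 23 · x^4 term contributes only at subleading order (an O(1/n) relative correction).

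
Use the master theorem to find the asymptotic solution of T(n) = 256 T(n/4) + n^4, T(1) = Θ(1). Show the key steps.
T(n) = Θ(n^4 log n)

log_4 256 = 4, and f(n) = n^4 = Θ(n^(log_4 256)). This is Case 2 of the master theorem: T(n) = Θ(f(n) · log n) = Θ(n^4 log n).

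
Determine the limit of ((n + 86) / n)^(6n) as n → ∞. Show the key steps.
lim = e^516

Rewrite as (1 + 86/n)^(6n). By the standard limit (1 + x/n)^n → e^x, we have (1 + 86/n)^n → e^86, and raising to the 6th power gives e^516.
More precisely, ln[(1 + 86/n)^(6n)] = 6n · ln(1 + 86/n) = 6n · (86/n + O(1/n^2)) = 516 + O(1/n) → 516.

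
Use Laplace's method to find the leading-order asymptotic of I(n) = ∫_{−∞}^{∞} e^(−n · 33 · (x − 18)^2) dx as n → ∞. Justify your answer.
I(n) = sqrt(π/(33n))

Here φ(x) = 33 · (x − 18)^2 has its unique minimum at x* = 18 with φ(x*) = 0 and φ''(x*) = 66. Laplace's method gives
  I(n) ~ e^(−n φ(x*)) · sqrt(2π / (n · φ''(x*))) = sqrt(2π / (66n)) = sqrt(π/(33n)).
This is exact: substituting u = (x − 18)·sqrt(33n) gives I(n) = (1/sqrt(33n)) ∫_{−∞}^{∞} e^(−u^2) du = sqrt(π/(33n)).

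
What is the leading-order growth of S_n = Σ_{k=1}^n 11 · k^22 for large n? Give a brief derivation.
S_n ~ 11 · n^23 / 23

By integral comparison (Euler-Maclaurin), Σ_{k=1}^n 11 · k^22 = 11 · ∫_0^n x^22 dx + O(n^22) = 11 · n^23/23 + O(n^22). (Equivalently, Faulhaber's formula gives the same leading term.)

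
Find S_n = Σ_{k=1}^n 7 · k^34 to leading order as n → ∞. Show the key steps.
S_n ~ n^35 / 5

By integral comparison (Euler-Maclaurin), Σ_{k=1}^n 7 · k^34 = 7 · ∫_0^n x^34 dx + O(n^34) = 7 · n^35/35 = n^35 / 5 + O(n^34). (Equivalently, Faulhaber's formula gives the same leading term.)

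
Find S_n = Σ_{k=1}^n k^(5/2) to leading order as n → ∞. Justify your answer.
S_n ~ (2/7) · n^(7/2)

Integral comparison: Σ_{k=1}^n k^(5/2) = ∫_0^n x^(5/2) dx + O(n^(5/2)). The integral is n^(1 + 5/2) / (1 + 5/2) = n^((5+2)/2) / ((5+2)/2) = (2/7) · n^(7/2).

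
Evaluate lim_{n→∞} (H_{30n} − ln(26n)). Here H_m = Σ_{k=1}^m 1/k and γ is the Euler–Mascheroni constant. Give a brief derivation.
lim = ln(15/13) + γ

By Euler-Maclaurin, H_m = ln m + γ + O(1/m). So
  H_{30n} − ln(26n) = ln(30n) + γ − ln(26n) + O(1/n)
                       = ln(30/26) + γ + O(1/n).
Hence the limit is ln(30/26) + γ (= ln(15/13)).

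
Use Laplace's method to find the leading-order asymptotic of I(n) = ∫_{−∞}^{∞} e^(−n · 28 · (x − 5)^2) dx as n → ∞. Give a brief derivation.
I(n) = sqrt(π/(28n))

Here φ(x) = 28 · (x − 5)^2 has its unique minimum at x* = 5 with φ(x*) = 0 and φ''(x*) = 56. Laplace's method gives
  I(n) ~ e^(−n φ(x*)) · sqrt(2π / (n · φ''(x*))) = sqrt(2π / (56n)) = sqrt(π/(28n)).
This is exact: substituting u = (x − 5)·sqrt(28n) gives I(n) = (1/sqrt(28n)) ∫_{−∞}^{∞} e^(−u^2) du = sqrt(π/(28n)).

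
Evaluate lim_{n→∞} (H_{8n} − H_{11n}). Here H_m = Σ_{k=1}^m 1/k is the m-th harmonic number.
lim = ln(8/11)

Euler-Maclaurin gives H_m = ln m + γ + 1/(2m) + O(1/m^2). The γ and O(1/m) terms cancel in the difference:
  H_{8n} − H_{11n} = ln(8n) − ln(11n) + O(1/n) = ln(8/11) + O(1/n).
Hence the limit is ln(8/11).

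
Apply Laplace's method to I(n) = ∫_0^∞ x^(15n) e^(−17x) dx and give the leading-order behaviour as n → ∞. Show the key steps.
I(n) ~ (sqrt(2π·15n) / 17) · (15n/(17e))^(15n)

Write the integrand as exp(15n ln x − 17x) and set f(x) = 15n ln x − 17x. Then f'(x) = 15n/x − 17 = 0 at x* = 15n/17, and f''(x*) = −15n/x*^2 = −17^2/(15n). Laplace's method (interior maximum) gives
  I(n) ~ e^(f(x*)) · sqrt(2π / |f''(x*)|)
        = exp(15n ln(15n/17) − 15n) · sqrt(2π · 15n / 17^2)
        = (15n/17)^(15n) e^(−15n) · sqrt(2π·15n) / 17
        = (sqrt(2π·15n) / 17) · (15n/(17e))^(15n).
This matches Γ(15n+1)/17^(15n+1) with Stirling applied to Γ.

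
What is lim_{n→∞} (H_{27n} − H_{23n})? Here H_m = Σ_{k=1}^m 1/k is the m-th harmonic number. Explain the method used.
lim = ln(27/23)

Euler-Maclaurin gives H_m = ln m + γ + 1/(2m) + O(1/m^2). The γ and O(1/m) terms cancel in the difference:
  H_{27n} − H_{23n} = ln(27n) − ln(23n) + O(1/n) = ln(27/23) + O(1/n).
Hence the limit is ln(27/23).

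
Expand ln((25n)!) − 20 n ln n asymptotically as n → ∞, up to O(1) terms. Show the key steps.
ln((25n)!) − 20 n ln n = 5 n ln n + 25(ln 25 − 1) n + (1/2) ln(2π·25n) + O(1/n)

Stirling: ln((25n)!) = 25n ln(25n) − 25n + (1/2) ln(2π·25n) + O(1/n).
Expand 25n ln(25n) = 25n (ln n + ln 25) = 25n ln n + 25n ln 25.
Subtract 20n ln n: leading term is (25 − 20) n ln n = 5 n ln n. The next term is 25n ln 25 − 25n = 25(ln 25 − 1) n. Then the (1/2) ln(2π·25n) correction.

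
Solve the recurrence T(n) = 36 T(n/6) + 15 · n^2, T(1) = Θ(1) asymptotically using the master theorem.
T(n) = Θ(n^2 log n)

log_6 36 = 2, and f(n) = 15 · n^2 = Θ(n^(log_6 36)). This is Case 2 of the master theorem: T(n) = Θ(f(n) · log n) = Θ(n^2 log n).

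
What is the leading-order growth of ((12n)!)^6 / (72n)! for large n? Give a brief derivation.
((12n)!)^6/(72n)! ~ ((2π·12n)^(5/2) / sqrt(6)) · 6^(−6·12n)  →  0

Write N = 12n. Stirling: N! ~ sqrt(2π N)(N/e)^N and (6N)! ~ sqrt(2π·6N)·(6N/e)^(6N).
  (N!)^6/(6N)! ~ (2π N)^(6/2) (N/e)^(6N) / [sqrt(2π·6N) (6N/e)^(6N)]
     = (2π N)^(6/2) / sqrt(2π·6N) · (N/(6N))^(6N)
     = (2π N)^((6−1)/2) / sqrt(6) · 6^(−6N).
Since 6^6 > 1, the factor 6^(−6N) decays exponentially, so the ratio → 0. Substituting N = 12n gives the stated form.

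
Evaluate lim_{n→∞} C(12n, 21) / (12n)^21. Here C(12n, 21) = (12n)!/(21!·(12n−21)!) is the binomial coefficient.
lim = 1/21! = 1/51090942171709440000

With N = 12n → ∞: C(N, 21) / N^21 = [N(N−1)…(N−20)] / (21! · N^21) = (1/21!) · 1 · (1 − 1/(12n)) · … · (1 − 20/(12n)). Each factor → 1 as N → ∞, so the limit is 1/21! = 1/51090942171709440000.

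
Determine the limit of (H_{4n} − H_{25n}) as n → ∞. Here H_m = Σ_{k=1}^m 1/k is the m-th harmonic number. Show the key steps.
lim = ln(4/25)

Euler-Maclaurin gives H_m = ln m + γ + 1/(2m) + O(1/m^2). The γ and O(1/m) terms cancel in the difference:
  H_{4n} − H_{25n} = ln(4n) − ln(25n) + O(1/n) = ln(4/25) + O(1/n).
Hence the limit is ln(4/25).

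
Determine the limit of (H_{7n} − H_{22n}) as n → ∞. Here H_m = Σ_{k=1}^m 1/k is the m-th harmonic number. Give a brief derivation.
lim = ln(7/22)

Euler-Maclaurin gives H_m = ln m + γ + 1/(2m) + O(1/m^2). The γ and O(1/m) terms cancel in the difference:
  H_{7n} − H_{22n} = ln(7n) − ln(22n) + O(1/n) = ln(7/22) + O(1/n).
Hence the limit is ln(7/22).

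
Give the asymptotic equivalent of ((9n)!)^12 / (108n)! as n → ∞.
((9n)!)^12/(108n)! ~ ((2π·9n)^(11/2) / sqrt(12)) · 12^(−12·9n)  →  0

Write N = 9n. Stirling: N! ~ sqrt(2π N)(N/e)^N and (12N)! ~ sqrt(2π·12N)·(12N/e)^(12N).
  (N!)^12/(12N)! ~ (2π N)^(12/2) (N/e)^(12N) / [sqrt(2π·12N) (12N/e)^(12N)]
     = (2π N)^(12/2) / sqrt(2π·12N) · (N/(12N))^(12N)
     = (2π N)^((12−1)/2) / sqrt(12) · 12^(−12N).
Since 12^12 > 1, the factor 12^(−12N) decays exponentially, so the ratio → 0. Substituting N = 9n gives the stated form.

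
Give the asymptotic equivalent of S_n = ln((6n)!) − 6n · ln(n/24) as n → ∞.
S_n ~ 6n · (ln 144 − 1) + O(ln n)

Stirling: ln((6n)!) = 6n ln(6n) − 6n + O(ln n).
  S_n = 6n ln(6n) − 6n − 6n ln(n/24) + O(ln n)
      = 6n ln(6n) − 6n ln n + 6n ln 24 − 6n + O(ln n)
      = 6n ln 6 + 6n ln 24 − 6n + O(ln n)
      = 6n (ln 144 − 1) + O(ln n).
Numerically ln(144) − 1 ≈ 3.9698.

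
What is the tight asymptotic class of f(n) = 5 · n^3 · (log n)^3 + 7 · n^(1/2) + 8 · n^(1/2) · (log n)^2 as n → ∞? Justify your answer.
f(n) ∈ Θ(n^3 · (log n)^3)

Compare the terms by growth order. For large n, n^a · (log n)^b dominates n^a' · (log n)^b' iff a > a', or (a = a' and b > b'). Ranking the 3 terms shows the dominant one is 5 · n^3 · (log n)^3. Hence f(n) ∈ Θ(n^3 · (log n)^3).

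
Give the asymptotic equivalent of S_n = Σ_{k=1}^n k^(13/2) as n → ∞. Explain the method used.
S_n ~ (2/15) · n^(15/2)

Integral comparison: Σ_{k=1}^n k^(13/2) = ∫_0^n x^(13/2) dx + O(n^(13/2)). The integral is n^(1 + 13/2) / (1 + 13/2) = n^((13+2)/2) / ((13+2)/2) = (2/15) · n^(15/2).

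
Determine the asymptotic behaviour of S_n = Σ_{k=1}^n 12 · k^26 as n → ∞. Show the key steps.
S_n ~ 4 · n^27 / 9

By integral comparison (Euler-Maclaurin), Σ_{k=1}^n 12 · k^26 = 12 · ∫_0^n x^26 dx + O(n^26) = 12 · n^27/27 = 4 · n^27 / 9 + O(n^26). (Equivalently, Faulhaber's formula gives the same leading term.)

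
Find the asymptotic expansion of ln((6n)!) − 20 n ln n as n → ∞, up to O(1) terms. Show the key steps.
ln((6n)!) − 20 n ln n = −14 n ln n + 6(ln 6 − 1) n + (1/2) ln(2π·6n) + O(1/n)

Stirling: ln((6n)!) = 6n ln(6n) − 6n + (1/2) ln(2π·6n) + O(1/n).
Expand 6n ln(6n) = 6n (ln n + ln 6) = 6n ln n + 6n ln 6.
Subtract 20n ln n: leading term is (6 − 20) n ln n = −14 n ln n. The next term is 6n ln 6 − 6n = 6(ln 6 − 1) n. Then the (1/2) ln(2π·6n) correction.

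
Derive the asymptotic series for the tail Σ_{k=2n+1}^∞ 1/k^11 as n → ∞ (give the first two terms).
Σ_{k>2n} 1/k^11 = 1/(10 · (2n)^10) − 1/(2 · (2n)^11) + O(1/(2n)^12)

Compare to the integral: ∫_{2n}^∞ x^(−11) dx = [−x^(−10)/10]_{2n}^∞ = 1/((11−1)·(2n)^10). The Euler-Maclaurin correction adds −f(2n)/2 = −1/(2·(2n)^11). Euler-Maclaurin then gives
  Σ_{k>2n} 1/k^11 = ∫_{2n}^∞ dx/x^11 − 1/(2·(2n)^11) + O(1/(2n)^12).
(Equivalently this is ζ(11) − Σ_{k≤2n} 1/k^11.)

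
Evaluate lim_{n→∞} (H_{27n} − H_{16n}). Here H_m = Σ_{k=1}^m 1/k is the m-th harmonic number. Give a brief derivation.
lim = ln(27/16)

Euler-Maclaurin gives H_m = ln m + γ + 1/(2m) + O(1/m^2). The γ and O(1/m) terms cancel in the difference:
  H_{27n} − H_{16n} = ln(27n) − ln(16n) + O(1/n) = ln(27/16) + O(1/n).
Hence the limit is ln(27/16).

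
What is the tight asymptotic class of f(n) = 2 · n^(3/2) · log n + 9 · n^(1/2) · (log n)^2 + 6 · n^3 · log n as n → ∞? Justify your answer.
f(n) ∈ Θ(n^3 · log n)

Compare the terms by growth order. For large n, n^a · (log n)^b dominates n^a' · (log n)^b' iff a > a', or (a = a' and b > b'). Ranking the 3 terms shows the dominant one is 6 · n^3 · log n. Hence f(n) ∈ Θ(n^3 · log n).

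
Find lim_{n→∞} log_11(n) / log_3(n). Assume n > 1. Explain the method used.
lim = ln(3) / ln(11) = log_11(3)

Change of base: log_11(n) = ln n / ln 11 and log_3(n) = ln n / ln 3. The ratio is (ln n / ln 11) · (ln 3 / ln n) = ln 3 / ln 11, a constant independent of n. So the limit is ln 3 / ln 11 = log_11(3).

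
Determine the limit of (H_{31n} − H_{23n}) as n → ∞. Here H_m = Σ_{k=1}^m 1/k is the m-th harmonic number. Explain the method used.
lim = ln(31/23)

Euler-Maclaurin gives H_m = ln m + γ + 1/(2m) + O(1/m^2). The γ and O(1/m) terms cancel in the difference:
  H_{31n} − H_{23n} = ln(31n) − ln(23n) + O(1/n) = ln(31/23) + O(1/n).
Hence the limit is ln(31/23).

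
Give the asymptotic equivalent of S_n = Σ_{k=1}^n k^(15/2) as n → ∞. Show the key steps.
S_n ~ (2/17) · n^(17/2)

Integral comparison: Σ_{k=1}^n k^(15/2) = ∫_0^n x^(15/2) dx + O(n^(15/2)). The integral is n^(1 + 15/2) / (1 + 15/2) = n^((15+2)/2) / ((15+2)/2) = (2/17) · n^(17/2).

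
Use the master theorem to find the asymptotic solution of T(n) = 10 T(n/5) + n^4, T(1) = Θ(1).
T(n) = Θ(n^4)

log_5 10 ≈ 1.431. f(n) = n^4 dominates n^(log_5 10) since 4 > 1.431, and the regularity condition a·f(n/b) = 10·(n/5)^4 = (10/625)·n^4 ≤ c·f(n) holds with c = 10/625 ≈ 0.016 < 1. So this is Case 3: T(n) = Θ(f(n)) = Θ(n^4).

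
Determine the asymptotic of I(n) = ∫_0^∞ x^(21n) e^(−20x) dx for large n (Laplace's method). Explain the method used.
I(n) ~ (sqrt(2π·21n) / 20) · (21n/(20e))^(21n)

Write the integrand as exp(21n ln x − 20x) and set f(x) = 21n ln x − 20x. Then f'(x) = 21n/x − 20 = 0 at x* = 21n/20, and f''(x*) = −21n/x*^2 = −20^2/(21n). Laplace's method (interior maximum) gives
  I(n) ~ e^(f(x*)) · sqrt(2π / |f''(x*)|)
        = exp(21n ln(21n/20) − 21n) · sqrt(2π · 21n / 20^2)
        = (21n/20)^(21n) e^(−21n) · sqrt(2π·21n) / 20
        = (sqrt(2π·21n) / 20) · (21n/(20e))^(21n).
This matches Γ(21n+1)/20^(21n+1) with Stirling applied to Γ.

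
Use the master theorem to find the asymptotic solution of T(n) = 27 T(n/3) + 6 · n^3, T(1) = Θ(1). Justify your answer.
T(n) = Θ(n^3 log n)

log_3 27 = 3, and f(n) = 6 · n^3 = Θ(n^(log_3 27)). This is Case 2 of the master theorem: T(n) = Θ(f(n) · log n) = Θ(n^3 log n).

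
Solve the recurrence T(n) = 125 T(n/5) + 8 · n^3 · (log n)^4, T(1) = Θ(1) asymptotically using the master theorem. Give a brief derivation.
T(n) = Θ(n^3 · (log n)^5)

Here log_5 125 = 3 and f(n) = 8 · n^3 · (log n)^4 = Θ(n^(log_5 125) · (log n)^4). This is the extended Case 2 of the master theorem (f matches the critical exponent up to log factors), giving T(n) = Θ(n^(log_5 125) · (log n)^(4+1)) = Θ(n^3 · (log n)^5).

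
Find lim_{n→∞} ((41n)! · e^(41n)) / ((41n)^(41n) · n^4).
lim = 0

Stirling: (41n)! ~ sqrt(2π·41n) · (41n/e)^(41n). Hence
  (41n)! · e^(41n) / (41n)^(41n) ~ sqrt(2π·41n).
Dividing by n^4: sqrt(2π·41n) / n^4 = sqrt(2π·41) · n^((1−8)/2), so the expression behaves like sqrt(2π·41) · n^((1−8)/2) → 0.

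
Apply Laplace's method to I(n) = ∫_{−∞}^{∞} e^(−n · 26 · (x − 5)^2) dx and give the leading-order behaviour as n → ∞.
I(n) = sqrt(π/(26n))

Here φ(x) = 26 · (x − 5)^2 has its unique minimum at x* = 5 with φ(x*) = 0 and φ''(x*) = 52. Laplace's method gives
  I(n) ~ e^(−n φ(x*)) · sqrt(2π / (n · φ''(x*))) = sqrt(2π / (52n)) = sqrt(π/(26n)).
This is exact: substituting u = (x − 5)·sqrt(26n) gives I(n) = (1/sqrt(26n)) ∫_{−∞}^{∞} e^(−u^2) du = sqrt(π/(26n)).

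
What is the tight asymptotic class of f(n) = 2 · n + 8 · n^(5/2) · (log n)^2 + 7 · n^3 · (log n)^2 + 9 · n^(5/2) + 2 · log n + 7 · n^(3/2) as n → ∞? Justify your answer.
f(n) ∈ Θ(n^3 · (log n)^2)

Compare the terms by growth order. For large n, n^a · (log n)^b dominates n^a' · (log n)^b' iff a > a', or (a = a' and b > b'). Ranking the 6 terms shows the dominant one is 7 · n^3 · (log n)^2. Hence f(n) ∈ Θ(n^3 · (log n)^2).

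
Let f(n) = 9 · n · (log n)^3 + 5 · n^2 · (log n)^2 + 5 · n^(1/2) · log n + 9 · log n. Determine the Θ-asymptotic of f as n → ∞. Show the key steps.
f(n) ∈ Θ(n^2 · (log n)^2)

Compare the terms by growth order. For large n, n^a · (log n)^b dominates n^a' · (log n)^b' iff a > a', or (a = a' and b > b'). Ranking the 4 terms shows the dominant one is 5 · n^2 · (log n)^2. Hence f(n) ∈ Θ(n^2 · (log n)^2).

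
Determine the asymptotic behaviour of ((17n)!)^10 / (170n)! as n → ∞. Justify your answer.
((17n)!)^10/(170n)! ~ ((2π·17n)^(9/2) / sqrt(10)) · 10^(−10·17n)  →  0

Write N = 17n. Stirling: N! ~ sqrt(2π N)(N/e)^N and (10N)! ~ sqrt(2π·10N)·(10N/e)^(10N).
  (N!)^10/(10N)! ~ (2π N)^(10/2) (N/e)^(10N) / [sqrt(2π·10N) (10N/e)^(10N)]
     = (2π N)^(10/2) / sqrt(2π·10N) · (N/(10N))^(10N)
     = (2π N)^((10−1)/2) / sqrt(10) · 10^(−10N).
Since 10^10 > 1, the factor 10^(−10N) decays exponentially, so the ratio → 0. Substituting N = 17n gives the stated form.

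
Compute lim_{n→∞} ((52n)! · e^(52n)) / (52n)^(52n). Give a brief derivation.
lim = ∞

Stirling: (52n)! ~ sqrt(2π·52n) · (52n/e)^(52n). Hence
  (52n)! · e^(52n) / (52n)^(52n) ~ sqrt(2π·52n) = sqrt(2π·52) · sqrt(n) → ∞.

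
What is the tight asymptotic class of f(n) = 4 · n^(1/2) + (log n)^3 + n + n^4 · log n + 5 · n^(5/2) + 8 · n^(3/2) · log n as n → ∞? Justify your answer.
f(n) ∈ Θ(n^4 · log n)

Compare the terms by growth order. For large n, n^a · (log n)^b dominates n^a' · (log n)^b' iff a > a', or (a = a' and b > b'). Ranking the 6 terms shows the dominant one is n^4 · log n. Hence f(n) ∈ Θ(n^4 · log n).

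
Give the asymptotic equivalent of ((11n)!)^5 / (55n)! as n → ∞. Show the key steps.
((11n)!)^5/(55n)! ~ ((2π·11n)^(4/2) / sqrt(5)) · 5^(−5·11n)  →  0

Write N = 11n. Stirling: N! ~ sqrt(2π N)(N/e)^N and (5N)! ~ sqrt(2π·5N)·(5N/e)^(5N).
  (N!)^5/(5N)! ~ (2π N)^(5/2) (N/e)^(5N) / [sqrt(2π·5N) (5N/e)^(5N)]
     = (2π N)^(5/2) / sqrt(2π·5N) · (N/(5N))^(5N)
     = (2π N)^((5−1)/2) / sqrt(5) · 5^(−5N).
Since 5^5 > 1, the factor 5^(−5N) decays exponentially, so the ratio → 0. Substituting N = 11n gives the stated form.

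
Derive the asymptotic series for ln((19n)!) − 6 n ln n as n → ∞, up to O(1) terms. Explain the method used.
ln((19n)!) − 6 n ln n = 13 n ln n + 19(ln 19 − 1) n + (1/2) ln(2π·19n) + O(1/n)

Stirling: ln((19n)!) = 19n ln(19n) − 19n + (1/2) ln(2π·19n) + O(1/n).
Expand 19n ln(19n) = 19n (ln n + ln 19) = 19n ln n + 19n ln 19.
Subtract 6n ln n: leading term is (19 − 6) n ln n = 13 n ln n. The next term is 19n ln 19 − 19n = 19(ln 19 − 1) n. Then the (1/2) ln(2π·19n) correction.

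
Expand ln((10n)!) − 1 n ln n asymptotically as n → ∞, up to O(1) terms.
ln((10n)!) − 1 n ln n = 9 n ln n + 10(ln 10 − 1) n + (1/2) ln(2π·10n) + O(1/n)

Stirling: ln((10n)!) = 10n ln(10n) − 10n + (1/2) ln(2π·10n) + O(1/n).
Expand 10n ln(10n) = 10n (ln n + ln 10) = 10n ln n + 10n ln 10.
Subtract 1n ln n: leading term is (10 − 1) n ln n = 9 n ln n. The next term is 10n ln 10 − 10n = 10(ln 10 − 1) n. Then the (1/2) ln(2π·10n) correction.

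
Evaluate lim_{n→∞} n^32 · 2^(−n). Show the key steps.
lim = 0

Exponentials with base > 1 dominate every fixed polynomial: for any fixed c, n^c / 2^n → 0 as n → ∞ (e.g. by the ratio test, or by writing 2^n = e^(n ln 2) and noting e^(n ln 2) / n^c → ∞). Hence n^32 · 2^(−n) = n^32 / 2^n → 0.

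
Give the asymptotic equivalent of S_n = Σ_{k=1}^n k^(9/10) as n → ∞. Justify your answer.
S_n ~ (10/19) · n^(19/10)

Integral comparison: Σ_{k=1}^n k^(9/10) = ∫_0^n x^(9/10) dx + O(n^(9/10)). The integral is n^(1 + 9/10) / (1 + 9/10) = n^((9+10)/10) / ((9+10)/10) = (10/19) · n^(19/10).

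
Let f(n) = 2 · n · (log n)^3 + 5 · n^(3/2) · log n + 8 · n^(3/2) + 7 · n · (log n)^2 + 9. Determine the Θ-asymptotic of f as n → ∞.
f(n) ∈ Θ(n^(3/2) · log n)

Compare the terms by growth order. For large n, n^a · (log n)^b dominates n^a' · (log n)^b' iff a > a', or (a = a' and b > b'). Ranking the 5 terms shows the dominant one is 5 · n^(3/2) · log n. Hence f(n) ∈ Θ(n^(3/2) · log n).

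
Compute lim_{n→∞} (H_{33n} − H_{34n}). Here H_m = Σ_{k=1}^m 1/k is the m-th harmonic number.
lim = ln(33/34)

Euler-Maclaurin gives H_m = ln m + γ + 1/(2m) + O(1/m^2). The γ and O(1/m) terms cancel in the difference:
  H_{33n} − H_{34n} = ln(33n) − ln(34n) + O(1/n) = ln(33/34) + O(1/n).
Hence the limit is ln(33/34).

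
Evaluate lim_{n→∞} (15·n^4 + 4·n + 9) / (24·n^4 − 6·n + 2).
lim = 15/24 = 5/8

For large n the leading n^4 terms dominate both numerator and denominator. Dividing top and bottom by n^4, every other term tends to 0, leaving 15/24 = 5/8.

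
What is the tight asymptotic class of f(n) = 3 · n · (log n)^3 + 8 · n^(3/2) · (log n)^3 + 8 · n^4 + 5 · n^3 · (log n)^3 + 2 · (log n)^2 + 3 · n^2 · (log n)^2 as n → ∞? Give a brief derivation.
f(n) ∈ Θ(n^4)

Compare the terms by growth order. For large n, n^a · (log n)^b dominates n^a' · (log n)^b' iff a > a', or (a = a' and b > b'). Ranking the 6 terms shows the dominant one is 8 · n^4. Hence f(n) ∈ Θ(n^4).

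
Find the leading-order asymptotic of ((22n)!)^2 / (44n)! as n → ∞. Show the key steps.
((22n)!)^2/(44n)! ~ ((2π·22n)^(1/2) / sqrt(2)) · 2^(−2·22n)  →  0

Write N = 22n. Stirling: N! ~ sqrt(2π N)(N/e)^N and (2N)! ~ sqrt(2π·2N)·(2N/e)^(2N).
  (N!)^2/(2N)! ~ (2π N)^(2/2) (N/e)^(2N) / [sqrt(2π·2N) (2N/e)^(2N)]
     = (2π N)^(2/2) / sqrt(2π·2N) · (N/(2N))^(2N)
     = (2π N)^((2−1)/2) / sqrt(2) · 2^(−2N).
Since 2^2 > 1, the factor 2^(−2N) decays exponentially, so the ratio → 0. Substituting N = 22n gives the stated form.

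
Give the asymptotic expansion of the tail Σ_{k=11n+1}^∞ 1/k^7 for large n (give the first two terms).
Σ_{k>11n} 1/k^7 = 1/(6 · (11n)^6) − 1/(2 · (11n)^7) + O(1/(11n)^8)

Compare to the integral: ∫_{11n}^∞ x^(−7) dx = [−x^(−6)/6]_{11n}^∞ = 1/((7−1)·(11n)^6). The Euler-Maclaurin correction adds −f(11n)/2 = −1/(2·(11n)^7). Euler-Maclaurin then gives
  Σ_{k>11n} 1/k^7 = ∫_{11n}^∞ dx/x^7 − 1/(2·(11n)^7) + O(1/(11n)^8).
(Equivalently this is ζ(7) − Σ_{k≤11n} 1/k^7.)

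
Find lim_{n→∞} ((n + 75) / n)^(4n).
lim = e^300

Rewrite as (1 + 75/n)^(4n). By the standard limit (1 + x/n)^n → e^x, we have (1 + 75/n)^n → e^75, and raising to the 4th power gives e^300.
More precisely, ln[(1 + 75/n)^(4n)] = 4n · ln(1 + 75/n) = 4n · (75/n + O(1/n^2)) = 300 + O(1/n) → 300.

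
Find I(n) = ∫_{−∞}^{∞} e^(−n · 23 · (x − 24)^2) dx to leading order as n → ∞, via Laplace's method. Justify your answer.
I(n) = sqrt(π/(23n))

Here φ(x) = 23 · (x − 24)^2 has its unique minimum at x* = 24 with φ(x*) = 0 and φ''(x*) = 46. Laplace's method gives
  I(n) ~ e^(−n φ(x*)) · sqrt(2π / (n · φ''(x*))) = sqrt(2π / (46n)) = sqrt(π/(23n)).
This is exact: substituting u = (x − 24)·sqrt(23n) gives I(n) = (1/sqrt(23n)) ∫_{−∞}^{∞} e^(−u^2) du = sqrt(π/(23n)).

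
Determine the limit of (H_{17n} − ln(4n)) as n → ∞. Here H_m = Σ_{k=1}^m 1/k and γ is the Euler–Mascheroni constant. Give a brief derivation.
lim = ln(17/4) + γ

By Euler-Maclaurin, H_m = ln m + γ + O(1/m). So
  H_{17n} − ln(4n) = ln(17n) + γ − ln(4n) + O(1/n)
                       = ln(17/4) + γ + O(1/n).
Hence the limit is ln(17/4) + γ.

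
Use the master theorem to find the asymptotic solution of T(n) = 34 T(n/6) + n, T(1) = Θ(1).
T(n) = Θ(n^(log_6 34))

Master theorem: compare f(n) = n to n^(log_6 34) where log_6 34 ≈ 1.968. Since 1 < log_6 34, we have f(n) = O(n^(log_6 34 − ε)) for some ε > 0 — Case 1. Hence T(n) = Θ(n^(log_6 34)).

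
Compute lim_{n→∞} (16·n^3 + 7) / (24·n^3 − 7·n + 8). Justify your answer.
lim = 16/24 = 2/3

For large n the leading n^3 terms dominate both numerator and denominator. Dividing top and bottom by n^3, every other term tends to 0, leaving 16/24 = 2/3.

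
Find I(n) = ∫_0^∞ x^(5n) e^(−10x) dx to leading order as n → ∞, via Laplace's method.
I(n) ~ (sqrt(2π·5n) / 10) · (5n/(10e))^(5n)

Write the integrand as exp(5n ln x − 10x) and set f(x) = 5n ln x − 10x. Then f'(x) = 5n/x − 10 = 0 at x* = 5n/10, and f''(x*) = −5n/x*^2 = −10^2/(5n). Laplace's method (interior maximum) gives
  I(n) ~ e^(f(x*)) · sqrt(2π / |f''(x*)|)
        = exp(5n ln(5n/10) − 5n) · sqrt(2π · 5n / 10^2)
        = (5n/10)^(5n) e^(−5n) · sqrt(2π·5n) / 10
        = (sqrt(2π·5n) / 10) · (5n/(10e))^(5n).
This matches Γ(5n+1)/10^(5n+1) with Stirling applied to Γ.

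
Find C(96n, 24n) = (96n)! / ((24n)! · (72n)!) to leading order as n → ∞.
C(96n, 24n) ~ (256/27)^(24n) · sqrt(2/(3π·24n))

Write N = 24n. Apply Stirling to each factorial:
  (4N)! ~ sqrt(2π·4N) · (4N/e)^(4N),
  N! ~ sqrt(2π N) · (N/e)^N,
  (3N)! ~ sqrt(2π·3N) · (3N/e)^(3N).
The exponential factors combine to (4N)^(4N) / (N^N · (3N)^(3N)) = 4^(4N)/3^(3N) = (4^4/3^3)^N = (256/27)^N.
The square-root prefactors combine to sqrt(2π·4N) / (sqrt(2π N)·sqrt(2π·3N)) = sqrt(4 / (2π·3·N)) = sqrt(2/(3π·24n)).
Substituting N = 24n: C(96n, 24n) ~ (256/27)^(24n) · sqrt(2/(3π·24n)).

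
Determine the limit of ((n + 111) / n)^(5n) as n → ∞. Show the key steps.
lim = e^555

Rewrite as (1 + 111/n)^(5n). By the standard limit (1 + x/n)^n → e^x, we have (1 + 111/n)^n → e^111, and raising to the 5th power gives e^555.
More precisely, ln[(1 + 111/n)^(5n)] = 5n · ln(1 + 111/n) = 5n · (111/n + O(1/n^2)) = 555 + O(1/n) → 555.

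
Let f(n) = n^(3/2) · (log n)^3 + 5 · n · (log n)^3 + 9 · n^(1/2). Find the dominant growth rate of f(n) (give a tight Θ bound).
f(n) ∈ Θ(n^(3/2) · (log n)^3)

Compare the terms by growth order. For large n, n^a · (log n)^b dominates n^a' · (log n)^b' iff a > a', or (a = a' and b > b'). Ranking the 3 terms shows the dominant one is n^(3/2) · (log n)^3. Hence f(n) ∈ Θ(n^(3/2) · (log n)^3).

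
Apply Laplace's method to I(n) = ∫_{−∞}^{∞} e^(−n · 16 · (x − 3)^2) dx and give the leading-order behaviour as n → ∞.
I(n) = sqrt(π/(16n))

Here φ(x) = 16 · (x − 3)^2 has its unique minimum at x* = 3 with φ(x*) = 0 and φ''(x*) = 32. Laplace's method gives
  I(n) ~ e^(−n φ(x*)) · sqrt(2π / (n · φ''(x*))) = sqrt(2π / (32n)) = sqrt(π/(16n)).
This is exact: substituting u = (x − 3)·sqrt(16n) gives I(n) = (1/sqrt(16n)) ∫_{−∞}^{∞} e^(−u^2) du = sqrt(π/(16n)).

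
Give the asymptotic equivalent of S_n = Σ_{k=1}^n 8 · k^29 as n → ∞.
S_n ~ 4 · n^30 / 15

By integral comparison (Euler-Maclaurin), Σ_{k=1}^n 8 · k^29 = 8 · ∫_0^n x^29 dx + O(n^29) = 8 · n^30/30 = 4 · n^30 / 15 + O(n^29). (Equivalently, Faulhaber's formula gives the same leading term.)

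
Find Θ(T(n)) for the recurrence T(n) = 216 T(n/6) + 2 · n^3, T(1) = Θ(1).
T(n) = Θ(n^3 log n)

log_6 216 = 3, and f(n) = 2 · n^3 = Θ(n^(log_6 216)). This is Case 2 of the master theorem: T(n) = Θ(f(n) · log n) = Θ(n^3 log n).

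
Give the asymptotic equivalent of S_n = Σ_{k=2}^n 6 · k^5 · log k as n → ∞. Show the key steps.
S_n ~ n^6 log n − n^6 / 6

By integral comparison, S_n = ∫_1^n 6 · x^5 · log x dx + O(n^5 · log n). For the integral, ∫ x^5 log x dx = n^6 log n / 6 − n^6/36 (integration by parts). Hence S_n ~ n^6 log n − n^6 / 6.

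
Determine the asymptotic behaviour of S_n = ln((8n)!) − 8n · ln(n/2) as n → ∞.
S_n ~ 8n · (ln 16 − 1) + O(ln n)

Stirling: ln((8n)!) = 8n ln(8n) − 8n + O(ln n).
  S_n = 8n ln(8n) − 8n − 8n ln(n/2) + O(ln n)
      = 8n ln(8n) − 8n ln n + 8n ln 2 − 8n + O(ln n)
      = 8n ln 8 + 8n ln 2 − 8n + O(ln n)
      = 8n (ln 16 − 1) + O(ln n).
Numerically ln(16) − 1 ≈ 1.7726.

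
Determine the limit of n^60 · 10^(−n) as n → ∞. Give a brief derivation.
lim = 0

Exponentials with base > 1 dominate every fixed polynomial: for any fixed c, n^c / 10^n → 0 as n → ∞ (e.g. by the ratio test, or by writing 10^n = e^(n ln 10) and noting e^(n ln 10) / n^c → ∞). Hence n^60 · 10^(−n) = n^60 / 10^n → 0.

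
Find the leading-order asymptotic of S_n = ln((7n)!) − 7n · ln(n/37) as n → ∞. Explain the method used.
S_n ~ 7n · (ln 259 − 1) + O(ln n)

Stirling: ln((7n)!) = 7n ln(7n) − 7n + O(ln n).
  S_n = 7n ln(7n) − 7n − 7n ln(n/37) + O(ln n)
      = 7n ln(7n) − 7n ln n + 7n ln 37 − 7n + O(ln n)
      = 7n ln 7 + 7n ln 37 − 7n + O(ln n)
      = 7n (ln 259 − 1) + O(ln n).
Numerically ln(259) − 1 ≈ 4.5568.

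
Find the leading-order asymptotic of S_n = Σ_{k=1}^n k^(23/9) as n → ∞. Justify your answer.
S_n ~ (9/32) · n^(32/9)

Integral comparison: Σ_{k=1}^n k^(23/9) = ∫_0^n x^(23/9) dx + O(n^(23/9)). The integral is n^(1 + 23/9) / (1 + 23/9) = n^((23+9)/9) / ((23+9)/9) = (9/32) · n^(32/9).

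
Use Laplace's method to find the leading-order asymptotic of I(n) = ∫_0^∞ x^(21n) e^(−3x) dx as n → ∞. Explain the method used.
I(n) ~ (sqrt(2π·21n) / 3) · (21n/(3e))^(21n)

Write the integrand as exp(21n ln x − 3x) and set f(x) = 21n ln x − 3x. Then f'(x) = 21n/x − 3 = 0 at x* = 21n/3, and f''(x*) = −21n/x*^2 = −3^2/(21n). Laplace's method (interior maximum) gives
  I(n) ~ e^(f(x*)) · sqrt(2π / |f''(x*)|)
        = exp(21n ln(21n/3) − 21n) · sqrt(2π · 21n / 3^2)
        = (21n/3)^(21n) e^(−21n) · sqrt(2π·21n) / 3
        = (sqrt(2π·21n) / 3) · (21n/(3e))^(21n).
This matches Γ(21n+1)/3^(21n+1) with Stirling applied to Γ.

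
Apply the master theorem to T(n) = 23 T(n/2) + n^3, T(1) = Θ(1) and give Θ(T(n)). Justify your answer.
T(n) = Θ(n^(log_2 23))

Master theorem: compare f(n) = n^3 to n^(log_2 23) where log_2 23 ≈ 4.524. Since 3 < log_2 23, we have f(n) = O(n^(log_2 23 − ε)) for some ε > 0 — Case 1. Hence T(n) = Θ(n^(log_2 23)).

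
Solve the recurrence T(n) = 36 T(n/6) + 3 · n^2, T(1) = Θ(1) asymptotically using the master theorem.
T(n) = Θ(n^2 log n)

log_6 36 = 2, and f(n) = 3 · n^2 = Θ(n^(log_6 36)). This is Case 2 of the master theorem: T(n) = Θ(f(n) · log n) = Θ(n^2 log n).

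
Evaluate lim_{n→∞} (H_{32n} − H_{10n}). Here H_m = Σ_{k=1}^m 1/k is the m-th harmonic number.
lim = ln(32/10) = ln(16/5)

Euler-Maclaurin gives H_m = ln m + γ + 1/(2m) + O(1/m^2). The γ and O(1/m) terms cancel in the difference:
  H_{32n} − H_{10n} = ln(32n) − ln(10n) + O(1/n) = ln(32/10) + O(1/n).
Hence the limit is ln(32/10) = ln(16/5).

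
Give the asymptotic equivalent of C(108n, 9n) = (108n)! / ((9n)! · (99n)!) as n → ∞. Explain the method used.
C(108n, 9n) ~ (8916100448256/285311670611)^(9n) · sqrt(6/(11π·9n))

Write N = 9n. Apply Stirling to each factorial:
  (12N)! ~ sqrt(2π·12N) · (12N/e)^(12N),
  N! ~ sqrt(2π N) · (N/e)^N,
  (11N)! ~ sqrt(2π·11N) · (11N/e)^(11N).
The exponential factors combine to (12N)^(12N) / (N^N · (11N)^(11N)) = 12^(12N)/11^(11N) = (12^12/11^11)^N = (8916100448256/285311670611)^N.
The square-root prefactors combine to sqrt(2π·12N) / (sqrt(2π N)·sqrt(2π·11N)) = sqrt(12 / (2π·11·N)) = sqrt(6/(11π·9n)).
Substituting N = 9n: C(108n, 9n) ~ (8916100448256/285311670611)^(9n) · sqrt(6/(11π·9n)).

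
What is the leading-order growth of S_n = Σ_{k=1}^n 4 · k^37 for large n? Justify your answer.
S_n ~ 2 · n^38 / 19

By integral comparison (Euler-Maclaurin), Σ_{k=1}^n 4 · k^37 = 4 · ∫_0^n x^37 dx + O(n^37) = 4 · n^38/38 = 2 · n^38 / 19 + O(n^37). (Equivalently, Faulhaber's formula gives the same leading term.)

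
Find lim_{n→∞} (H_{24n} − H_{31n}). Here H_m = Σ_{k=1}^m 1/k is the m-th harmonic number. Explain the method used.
lim = ln(24/31)

Euler-Maclaurin gives H_m = ln m + γ + 1/(2m) + O(1/m^2). The γ and O(1/m) terms cancel in the difference:
  H_{24n} − H_{31n} = ln(24n) − ln(31n) + O(1/n) = ln(24/31) + O(1/n).
Hence the limit is ln(24/31).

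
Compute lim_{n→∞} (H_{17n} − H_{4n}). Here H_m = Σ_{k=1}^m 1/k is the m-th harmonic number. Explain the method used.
lim = ln(17/4)

Euler-Maclaurin gives H_m = ln m + γ + 1/(2m) + O(1/m^2). The γ and O(1/m) terms cancel in the difference:
  H_{17n} − H_{4n} = ln(17n) − ln(4n) + O(1/n) = ln(17/4) + O(1/n).
Hence the limit is ln(17/4).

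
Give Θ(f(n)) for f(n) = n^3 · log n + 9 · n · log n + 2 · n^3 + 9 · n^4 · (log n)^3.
f(n) ∈ Θ(n^4 · (log n)^3)

Compare the terms by growth order. For large n, n^a · (log n)^b dominates n^a' · (log n)^b' iff a > a', or (a = a' and b > b'). Ranking the 4 terms shows the dominant one is 9 · n^4 · (log n)^3. Hence f(n) ∈ Θ(n^4 · (log n)^3).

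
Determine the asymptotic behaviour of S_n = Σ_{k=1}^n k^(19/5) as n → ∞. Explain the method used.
S_n ~ (5/24) · n^(24/5)

Integral comparison: Σ_{k=1}^n k^(19/5) = ∫_0^n x^(19/5) dx + O(n^(19/5)). The integral is n^(1 + 19/5) / (1 + 19/5) = n^((19+5)/5) / ((19+5)/5) = (5/24) · n^(24/5).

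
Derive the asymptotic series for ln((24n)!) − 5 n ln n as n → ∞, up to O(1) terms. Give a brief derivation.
ln((24n)!) − 5 n ln n = 19 n ln n + 24(ln 24 − 1) n + (1/2) ln(2π·24n) + O(1/n)

Stirling: ln((24n)!) = 24n ln(24n) − 24n + (1/2) ln(2π·24n) + O(1/n).
Expand 24n ln(24n) = 24n (ln n + ln 24) = 24n ln n + 24n ln 24.
Subtract 5n ln n: leading term is (24 − 5) n ln n = 19 n ln n. The next term is 24n ln 24 − 24n = 24(ln 24 − 1) n. Then the (1/2) ln(2π·24n) correction.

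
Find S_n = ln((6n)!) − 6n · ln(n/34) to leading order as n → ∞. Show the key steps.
S_n ~ 6n · (ln 204 − 1) + O(ln n)

Stirling: ln((6n)!) = 6n ln(6n) − 6n + O(ln n).
  S_n = 6n ln(6n) − 6n − 6n ln(n/34) + O(ln n)
      = 6n ln(6n) − 6n ln n + 6n ln 34 − 6n + O(ln n)
      = 6n ln 6 + 6n ln 34 − 6n + O(ln n)
      = 6n (ln 204 − 1) + O(ln n).
Numerically ln(204) − 1 ≈ 4.3181.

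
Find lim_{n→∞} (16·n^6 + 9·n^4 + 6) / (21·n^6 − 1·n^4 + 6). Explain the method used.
lim = 16/21

For large n the leading n^6 terms dominate both numerator and denominator. Dividing top and bottom by n^6, every other term tends to 0, leaving 16/21.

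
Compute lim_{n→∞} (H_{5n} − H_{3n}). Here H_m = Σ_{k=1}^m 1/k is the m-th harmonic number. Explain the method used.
lim = ln(5/3)

Euler-Maclaurin gives H_m = ln m + γ + 1/(2m) + O(1/m^2). The γ and O(1/m) terms cancel in the difference:
  H_{5n} − H_{3n} = ln(5n) − ln(3n) + O(1/n) = ln(5/3) + O(1/n).
Hence the limit is ln(5/3).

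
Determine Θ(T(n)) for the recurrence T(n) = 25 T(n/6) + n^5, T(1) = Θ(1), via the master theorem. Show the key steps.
T(n) = Θ(n^5)

log_6 25 ≈ 1.796. f(n) = n^5 dominates n^(log_6 25) since 5 > 1.796, and the regularity condition a·f(n/b) = 25·(n/6)^5 = (25/7776)·n^5 ≤ c·f(n) holds with c = 25/7776 ≈ 0.00322 < 1. So this is Case 3: T(n) = Θ(f(n)) = Θ(n^5).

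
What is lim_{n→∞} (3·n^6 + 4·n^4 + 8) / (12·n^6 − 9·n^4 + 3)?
lim = 3/12 = 1/4

For large n the leading n^6 terms dominate both numerator and denominator. Dividing top and bottom by n^6, every other term tends to 0, leaving 3/12 = 1/4.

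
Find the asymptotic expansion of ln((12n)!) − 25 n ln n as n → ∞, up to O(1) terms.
ln((12n)!) − 25 n ln n = −13 n ln n + 12(ln 12 − 1) n + (1/2) ln(2π·12n) + O(1/n)

Stirling: ln((12n)!) = 12n ln(12n) − 12n + (1/2) ln(2π·12n) + O(1/n).
Expand 12n ln(12n) = 12n (ln n + ln 12) = 12n ln n + 12n ln 12.
Subtract 25n ln n: leading term is (12 − 25) n ln n = −13 n ln n. The next term is 12n ln 12 − 12n = 12(ln 12 − 1) n. Then the (1/2) ln(2π·12n) correction.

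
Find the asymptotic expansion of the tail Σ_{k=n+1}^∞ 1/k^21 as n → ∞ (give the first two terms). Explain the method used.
Σ_{k>n} 1/k^21 = 1/(20 · n^20) − 1/(2 · n^21) + O(1/n^22)

Compare to the integral: ∫_{n}^∞ x^(−21) dx = [−x^(−20)/20]_{n}^∞ = 1/((21−1)·n^20). The Euler-Maclaurin correction adds −f(n)/2 = −1/(2·n^21). Euler-Maclaurin then gives
  Σ_{k>n} 1/k^21 = ∫_{n}^∞ dx/x^21 − 1/(2·n^21) + O(1/n^22).
(Equivalently this is ζ(21) − Σ_{k≤n} 1/k^21.)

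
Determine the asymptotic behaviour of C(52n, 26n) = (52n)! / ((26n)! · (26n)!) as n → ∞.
C(52n, 26n) ~ (4)^(26n) · sqrt(1/(π·26n))

Write N = 26n. Apply Stirling to each factorial:
  (2N)! ~ sqrt(2π·2N) · (2N/e)^(2N),
  N! ~ sqrt(2π N) · (N/e)^N,
  (1N)! ~ sqrt(2π·1N) · (1N/e)^(1N).
The exponential factors combine to (2N)^(2N) / (N^N · (1N)^(1N)) = 2^(2N)/1^(1N) = (2^2/1^1)^N = (4)^N.
The square-root prefactors combine to sqrt(2π·2N) / (sqrt(2π N)·sqrt(2π·1N)) = sqrt(2 / (2π·1·N)) = sqrt(1/(π·26n)).
Substituting N = 26n: C(52n, 26n) ~ (4)^(26n) · sqrt(1/(π·26n)).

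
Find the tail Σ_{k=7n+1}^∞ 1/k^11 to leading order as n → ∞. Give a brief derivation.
Σ_{k>7n} 1/k^11 ~ 1/(10 · (7n)^10)

Compare to the integral: ∫_{7n}^∞ x^(−11) dx = [−x^(−10)/10]_{7n}^∞ = 1/((11−1)·(7n)^10). Euler-Maclaurin then gives
  Σ_{k>7n} 1/k^11 = ∫_{7n}^∞ dx/x^11 − 1/(2·(7n)^11) + O(1/(7n)^12).
(Equivalently this is ζ(11) − Σ_{k≤7n} 1/k^11.)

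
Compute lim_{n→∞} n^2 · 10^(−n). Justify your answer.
lim = 0

Exponentials with base > 1 dominate every fixed polynomial: for any fixed c, n^c / 10^n → 0 as n → ∞ (e.g. by the ratio test, or by writing 10^n = e^(n ln 10) and noting e^(n ln 10) / n^c → ∞). Hence n^2 · 10^(−n) = n^2 / 10^n → 0.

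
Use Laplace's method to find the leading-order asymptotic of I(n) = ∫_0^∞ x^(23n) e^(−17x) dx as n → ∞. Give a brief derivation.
I(n) ~ (sqrt(2π·23n) / 17) · (23n/(17e))^(23n)

Write the integrand as exp(23n ln x − 17x) and set f(x) = 23n ln x − 17x. Then f'(x) = 23n/x − 17 = 0 at x* = 23n/17, and f''(x*) = −23n/x*^2 = −17^2/(23n). Laplace's method (interior maximum) gives
  I(n) ~ e^(f(x*)) · sqrt(2π / |f''(x*)|)
        = exp(23n ln(23n/17) − 23n) · sqrt(2π · 23n / 17^2)
        = (23n/17)^(23n) e^(−23n) · sqrt(2π·23n) / 17
        = (sqrt(2π·23n) / 17) · (23n/(17e))^(23n).
This matches Γ(23n+1)/17^(23n+1) with Stirling applied to Γ.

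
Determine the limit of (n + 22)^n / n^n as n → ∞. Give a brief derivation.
lim = e^22

Rewrite as (1 + 22/n)^(n). By the standard limit (1 + x/n)^n → e^x, we have (1 + 22/n)^n → e^22, and raising to the 1st power gives e^22.
More precisely, ln[(1 + 22/n)^(n)] = n · ln(1 + 22/n) = n · (22/n + O(1/n^2)) = 22 + O(1/n) → 22.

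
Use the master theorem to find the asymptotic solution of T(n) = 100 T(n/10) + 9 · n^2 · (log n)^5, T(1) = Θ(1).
T(n) = Θ(n^2 · (log n)^6)

Here log_10 100 = 2 and f(n) = 9 · n^2 · (log n)^5 = Θ(n^(log_10 100) · (log n)^5). This is the extended Case 2 of the master theorem (f matches the critical exponent up to log factors), giving T(n) = Θ(n^(log_10 100) · (log n)^(5+1)) = Θ(n^2 · (log n)^6).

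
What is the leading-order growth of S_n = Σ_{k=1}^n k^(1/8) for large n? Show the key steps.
S_n ~ (8/9) · n^(9/8)

Integral comparison: Σ_{k=1}^n k^(1/8) = ∫_0^n x^(1/8) dx + O(n^(1/8)). The integral is n^(1 + 1/8) / (1 + 1/8) = n^((1+8)/8) / ((1+8)/8) = (8/9) · n^(9/8).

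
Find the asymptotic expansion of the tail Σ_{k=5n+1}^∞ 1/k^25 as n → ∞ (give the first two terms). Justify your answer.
Σ_{k>5n} 1/k^25 = 1/(24 · (5n)^24) − 1/(2 · (5n)^25) + O(1/(5n)^26)

Compare to the integral: ∫_{5n}^∞ x^(−25) dx = [−x^(−24)/24]_{5n}^∞ = 1/((25−1)·(5n)^24). The Euler-Maclaurin correction adds −f(5n)/2 = −1/(2·(5n)^25). Euler-Maclaurin then gives
  Σ_{k>5n} 1/k^25 = ∫_{5n}^∞ dx/x^25 − 1/(2·(5n)^25) + O(1/(5n)^26).
(Equivalently this is ζ(25) − Σ_{k≤5n} 1/k^25.)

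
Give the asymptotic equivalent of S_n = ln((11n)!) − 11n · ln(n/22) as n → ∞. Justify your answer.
S_n ~ 11n · (ln 242 − 1) + O(ln n)

Stirling: ln((11n)!) = 11n ln(11n) − 11n + O(ln n).
  S_n = 11n ln(11n) − 11n − 11n ln(n/22) + O(ln n)
      = 11n ln(11n) − 11n ln n + 11n ln 22 − 11n + O(ln n)
      = 11n ln 11 + 11n ln 22 − 11n + O(ln n)
      = 11n (ln 242 − 1) + O(ln n).
Numerically ln(242) − 1 ≈ 4.4889.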